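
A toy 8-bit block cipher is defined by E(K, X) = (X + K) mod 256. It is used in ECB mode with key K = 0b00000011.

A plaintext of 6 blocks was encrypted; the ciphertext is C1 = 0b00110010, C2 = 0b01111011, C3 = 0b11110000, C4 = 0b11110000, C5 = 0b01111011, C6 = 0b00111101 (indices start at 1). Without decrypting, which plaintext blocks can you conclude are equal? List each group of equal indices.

P2 = P5; P3 = P4

ECB encrypts each block independently with the same key, so equal ciphertext blocks imply equal plaintext blocks.
C2 = C5 = 0b01111011, so P2 = P5.
C3 = C4 = 0b11110000, so P3 = P4.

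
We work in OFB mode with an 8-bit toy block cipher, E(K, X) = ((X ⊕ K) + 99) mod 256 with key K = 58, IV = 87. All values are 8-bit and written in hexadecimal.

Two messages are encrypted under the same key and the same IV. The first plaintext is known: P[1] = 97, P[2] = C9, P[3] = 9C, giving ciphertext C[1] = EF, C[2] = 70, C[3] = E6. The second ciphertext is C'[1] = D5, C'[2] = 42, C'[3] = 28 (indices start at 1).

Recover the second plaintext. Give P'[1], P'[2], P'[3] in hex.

P'[1] = AD, P'[2] = FB, P'[3] = 52

In OFB with a reused IV, both messages share the same keystream S_i, so C_i ⊕ C'_i = P_i ⊕ P'_i and thus P'_i = P_i ⊕ C_i ⊕ C'_i.
P'[1]: 97 ⊕ EF ⊕ D5 = AD.
P'[2]: C9 ⊕ 70 ⊕ 42 = FB.
P'[3]: 9C ⊕ E6 ⊕ 28 = 52.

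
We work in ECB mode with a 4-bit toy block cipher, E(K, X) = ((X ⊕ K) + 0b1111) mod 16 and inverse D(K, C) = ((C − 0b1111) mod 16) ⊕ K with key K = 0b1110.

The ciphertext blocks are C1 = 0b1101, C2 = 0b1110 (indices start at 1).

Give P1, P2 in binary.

ECB decryption: P_i = D(K, C_i).
P1: D(K, 0b1101) = 0b0000.
P2: D(K, 0b1110) = 0b0001.

P1 = 0b0000, P2 = 0b0001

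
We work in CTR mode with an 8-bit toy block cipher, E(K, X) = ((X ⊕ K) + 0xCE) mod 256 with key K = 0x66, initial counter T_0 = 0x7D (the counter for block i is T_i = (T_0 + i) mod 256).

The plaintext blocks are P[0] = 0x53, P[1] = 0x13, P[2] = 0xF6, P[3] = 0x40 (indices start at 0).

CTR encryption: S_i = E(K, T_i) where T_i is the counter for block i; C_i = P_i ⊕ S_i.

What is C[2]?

C[0]: T = 0x7D, S = E(K, T) = 0xE9; 0x53 ⊕ 0xE9 = 0xBA.
C[1]: T = 0x7E, S = E(K, T) = 0xE6; 0x13 ⊕ 0xE6 = 0xF5.
C[2]: T = 0x7F, S = E(K, T) = 0xE7; 0xF6 ⊕ 0xE7 = 0x11.

C[2] = 0x11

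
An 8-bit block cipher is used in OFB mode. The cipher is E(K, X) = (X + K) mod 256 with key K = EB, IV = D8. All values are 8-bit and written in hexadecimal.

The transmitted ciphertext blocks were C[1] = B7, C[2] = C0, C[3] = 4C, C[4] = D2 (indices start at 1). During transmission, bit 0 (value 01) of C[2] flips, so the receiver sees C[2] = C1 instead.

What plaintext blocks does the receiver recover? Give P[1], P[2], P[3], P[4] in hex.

OFB decryption: S_i = E(K, S_{i−1}) with S_{0} = IV; P_i = C_i ⊕ S_i.
Only C[2] changed, to C1. In OFB, a change in C_i flips the same bit in P_i only; the keystream is unaffected. Decrypting the received ciphertext:
P[1]: S = E(K, D8) = C3; B7 ⊕ C3 = 74.
P[2]: S = E(K, C3) = AE; C1 ⊕ AE = 6F.
P[3]: S = E(K, AE) = 99; 4C ⊕ 99 = D5.
P[4]: S = E(K, 99) = 84; D2 ⊕ 84 = 56.
Blocks that differ from the original plaintext: P[2].

P[1] = 74, P[2] = 6F, P[3] = D5, P[4] = 56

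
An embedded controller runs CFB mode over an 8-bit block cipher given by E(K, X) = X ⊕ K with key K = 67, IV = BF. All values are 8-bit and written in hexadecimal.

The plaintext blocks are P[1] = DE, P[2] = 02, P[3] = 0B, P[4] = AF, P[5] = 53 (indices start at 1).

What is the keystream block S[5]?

A0

CFB encryption: C_i = P_i ⊕ E(K, C_{i−1}), with C_{0} = IV.
C[1]: E(K, BF) = D8; DE ⊕ D8 = 06.
C[2]: E(K, 06) = 61; 02 ⊕ 61 = 63.
C[3]: E(K, 63) = 04; 0B ⊕ 04 = 0F.
C[4]: E(K, 0F) = 68; AF ⊕ 68 = C7.
C[5]: E(K, C7) = A0; 53 ⊕ A0 = F3.
So S[5] = A0.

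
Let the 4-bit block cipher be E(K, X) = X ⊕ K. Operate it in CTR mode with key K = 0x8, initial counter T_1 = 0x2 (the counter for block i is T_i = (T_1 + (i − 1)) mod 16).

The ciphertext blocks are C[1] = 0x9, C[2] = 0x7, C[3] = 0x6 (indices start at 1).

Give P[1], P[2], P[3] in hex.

CTR decryption: S_i = E(K, T_i) where T_i is the counter for block i; P_i = C_i ⊕ S_i.
P[1]: T = 0x2, S = E(K, T) = 0xA; 0x9 ⊕ 0xA = 0x3.
P[2]: T = 0x3, S = E(K, T) = 0xB; 0x7 ⊕ 0xB = 0xC.
P[3]: T = 0x4, S = E(K, T) = 0xC; 0x6 ⊕ 0xC = 0xA.

P[1] = 0x3, P[2] = 0xC, P[3] = 0xA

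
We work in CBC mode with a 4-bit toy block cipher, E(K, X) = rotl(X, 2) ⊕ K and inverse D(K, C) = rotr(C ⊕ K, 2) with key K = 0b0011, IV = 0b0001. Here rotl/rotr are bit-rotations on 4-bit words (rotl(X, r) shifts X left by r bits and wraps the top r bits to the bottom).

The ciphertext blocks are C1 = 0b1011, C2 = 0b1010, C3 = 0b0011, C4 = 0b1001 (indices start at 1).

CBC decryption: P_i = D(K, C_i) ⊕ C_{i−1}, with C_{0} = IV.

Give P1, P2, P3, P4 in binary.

P1 = 0b0011, P2 = 0b1101, P3 = 0b1010, P4 = 0b1001

P1: D(K, 0b1011) = 0b0010; 0b0010 ⊕ 0b0001 = 0b0011.
P2: D(K, 0b1010) = 0b0110; 0b0110 ⊕ 0b1011 = 0b1101.
P3: D(K, 0b0011) = 0b0000; 0b0000 ⊕ 0b1010 = 0b1010.
P4: D(K, 0b1001) = 0b1010; 0b1010 ⊕ 0b0011 = 0b1001.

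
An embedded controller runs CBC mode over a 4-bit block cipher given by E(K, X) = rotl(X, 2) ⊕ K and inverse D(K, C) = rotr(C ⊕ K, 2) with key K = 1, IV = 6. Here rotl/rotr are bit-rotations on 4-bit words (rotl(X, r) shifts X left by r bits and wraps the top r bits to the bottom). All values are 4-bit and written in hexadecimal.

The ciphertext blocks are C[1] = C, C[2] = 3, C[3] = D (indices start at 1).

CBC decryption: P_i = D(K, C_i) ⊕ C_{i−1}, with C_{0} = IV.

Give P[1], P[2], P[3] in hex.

P[1]: D(K, C) = 7; 7 ⊕ 6 = 1.
P[2]: D(K, 3) = 8; 8 ⊕ C = 4.
P[3]: D(K, D) = 3; 3 ⊕ 3 = 0.

P[1] = 1, P[2] = 4, P[3] = 0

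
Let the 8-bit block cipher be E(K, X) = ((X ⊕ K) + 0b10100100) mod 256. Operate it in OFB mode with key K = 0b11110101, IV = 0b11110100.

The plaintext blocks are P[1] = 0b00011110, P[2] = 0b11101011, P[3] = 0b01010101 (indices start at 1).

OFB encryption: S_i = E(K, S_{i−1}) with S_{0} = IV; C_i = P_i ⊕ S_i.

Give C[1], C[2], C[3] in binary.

C[1] = 0b10111011, C[2] = 0b00011111, C[3] = 0b11110000

C[1]: S = E(K, 0b11110100) = 0b10100101; 0b00011110 ⊕ 0b10100101 = 0b10111011.
C[2]: S = E(K, 0b10100101) = 0b11110100; 0b11101011 ⊕ 0b11110100 = 0b00011111.
C[3]: S = E(K, 0b11110100) = 0b10100101; 0b01010101 ⊕ 0b10100101 = 0b11110000.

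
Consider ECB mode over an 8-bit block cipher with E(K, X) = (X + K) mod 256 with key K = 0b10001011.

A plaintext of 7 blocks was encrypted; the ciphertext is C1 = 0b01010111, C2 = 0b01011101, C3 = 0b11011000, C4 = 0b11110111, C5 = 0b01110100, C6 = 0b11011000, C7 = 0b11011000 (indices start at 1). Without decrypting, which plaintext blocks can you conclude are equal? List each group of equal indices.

ECB encrypts each block independently with the same key, so equal ciphertext blocks imply equal plaintext blocks.
C3 = C6 = C7 = 0b11011000, so P3 = P6 = P7.

P3 = P6 = P7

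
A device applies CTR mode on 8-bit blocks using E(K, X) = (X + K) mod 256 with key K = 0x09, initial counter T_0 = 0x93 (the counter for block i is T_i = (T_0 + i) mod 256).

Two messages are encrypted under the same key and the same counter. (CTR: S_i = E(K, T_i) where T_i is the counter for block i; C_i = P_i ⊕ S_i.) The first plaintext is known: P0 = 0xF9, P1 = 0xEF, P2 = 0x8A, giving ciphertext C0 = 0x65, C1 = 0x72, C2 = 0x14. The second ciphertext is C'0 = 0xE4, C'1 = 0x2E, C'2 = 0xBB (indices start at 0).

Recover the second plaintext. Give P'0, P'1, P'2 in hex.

In CTR with a reused counter, both messages share the same keystream S_i, so C_i ⊕ C'_i = P_i ⊕ P'_i and thus P'_i = P_i ⊕ C_i ⊕ C'_i.
P'0: 0xF9 ⊕ 0x65 ⊕ 0xE4 = 0x78.
P'1: 0xEF ⊕ 0x72 ⊕ 0x2E = 0xB3.
P'2: 0x8A ⊕ 0x14 ⊕ 0xBB = 0x25.

P'0 = 0x78, P'1 = 0xB3, P'2 = 0x25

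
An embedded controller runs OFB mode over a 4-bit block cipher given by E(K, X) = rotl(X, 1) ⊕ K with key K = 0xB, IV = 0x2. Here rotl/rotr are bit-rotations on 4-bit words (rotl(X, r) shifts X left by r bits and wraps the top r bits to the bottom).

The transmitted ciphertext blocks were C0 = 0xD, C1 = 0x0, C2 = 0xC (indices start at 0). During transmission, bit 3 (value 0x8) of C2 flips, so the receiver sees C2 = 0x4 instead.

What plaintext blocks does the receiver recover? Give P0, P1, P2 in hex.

OFB decryption: S_i = E(K, S_{i−1}) with S_{−1} = IV; P_i = C_i ⊕ S_i.
Only C2 changed, to 0x4. In OFB, a change in C_i flips the same bit in P_i only; the keystream is unaffected. Decrypting the received ciphertext:
P0: S = E(K, 0x2) = 0xF; 0xD ⊕ 0xF = 0x2.
P1: S = E(K, 0xF) = 0x4; 0x0 ⊕ 0x4 = 0x4.
P2: S = E(K, 0x4) = 0x3; 0x4 ⊕ 0x3 = 0x7.
Blocks that differ from the original plaintext: P2.

P0 = 0x2, P1 = 0x4, P2 = 0x7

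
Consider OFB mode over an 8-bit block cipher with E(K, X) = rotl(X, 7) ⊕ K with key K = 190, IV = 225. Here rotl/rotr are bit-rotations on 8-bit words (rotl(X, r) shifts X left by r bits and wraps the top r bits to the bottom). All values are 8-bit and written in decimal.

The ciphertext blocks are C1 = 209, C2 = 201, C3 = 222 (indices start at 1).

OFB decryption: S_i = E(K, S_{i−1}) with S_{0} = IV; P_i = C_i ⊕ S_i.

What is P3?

P1: S = E(K, 225) = 78; 209 ⊕ 78 = 159.
P2: S = E(K, 78) = 153; 201 ⊕ 153 = 80.
P3: S = E(K, 153) = 114; 222 ⊕ 114 = 172.

P3 = 172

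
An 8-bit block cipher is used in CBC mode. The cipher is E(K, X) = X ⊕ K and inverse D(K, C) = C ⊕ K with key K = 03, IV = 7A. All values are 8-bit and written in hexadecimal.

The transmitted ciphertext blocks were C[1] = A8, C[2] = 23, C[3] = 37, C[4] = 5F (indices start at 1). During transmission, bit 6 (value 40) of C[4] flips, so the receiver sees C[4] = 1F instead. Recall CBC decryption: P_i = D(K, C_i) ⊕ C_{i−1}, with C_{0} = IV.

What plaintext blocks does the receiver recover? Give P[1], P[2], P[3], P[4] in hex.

Only C[4] changed, to 1F. In CBC, a change in C_i garbles P_i and flips the same bit in P_{i+1}. Decrypting the received ciphertext:
P[1]: D(K, A8) = AB; AB ⊕ 7A = D1.
P[2]: D(K, 23) = 20; 20 ⊕ A8 = 88.
P[3]: D(K, 37) = 34; 34 ⊕ 23 = 17.
P[4]: D(K, 1F) = 1C; 1C ⊕ 37 = 2B.
Blocks that differ from the original plaintext: P[4].

P[1] = D1, P[2] = 88, P[3] = 17, P[4] = 2B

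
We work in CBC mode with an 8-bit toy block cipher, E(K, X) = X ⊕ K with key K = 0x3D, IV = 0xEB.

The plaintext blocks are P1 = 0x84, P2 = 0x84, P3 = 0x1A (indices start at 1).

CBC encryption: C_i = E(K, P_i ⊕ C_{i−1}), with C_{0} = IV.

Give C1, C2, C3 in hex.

C1 = 0x52, C2 = 0xEB, C3 = 0xCC

C1: P1 ⊕ 0xEB = 0x6F; E(K, 0x6F) = 0x52.
C2: P2 ⊕ 0x52 = 0xD6; E(K, 0xD6) = 0xEB.
C3: P3 ⊕ 0xEB = 0xF1; E(K, 0xF1) = 0xCC.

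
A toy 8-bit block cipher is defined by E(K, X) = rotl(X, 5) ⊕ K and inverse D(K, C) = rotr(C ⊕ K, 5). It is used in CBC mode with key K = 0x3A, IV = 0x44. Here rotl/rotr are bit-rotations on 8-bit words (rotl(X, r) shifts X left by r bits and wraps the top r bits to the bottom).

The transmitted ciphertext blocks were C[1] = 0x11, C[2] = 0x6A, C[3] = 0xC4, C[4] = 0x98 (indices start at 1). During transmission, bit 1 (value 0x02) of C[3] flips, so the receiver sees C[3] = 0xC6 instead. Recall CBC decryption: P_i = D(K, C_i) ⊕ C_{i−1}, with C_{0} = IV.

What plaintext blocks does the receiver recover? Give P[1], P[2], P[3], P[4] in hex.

Only C[3] changed, to 0xC6. In CBC, a change in C_i garbles P_i and flips the same bit in P_{i+1}. Decrypting the received ciphertext:
P[1]: D(K, 0x11) = 0x59; 0x59 ⊕ 0x44 = 0x1D.
P[2]: D(K, 0x6A) = 0x82; 0x82 ⊕ 0x11 = 0x93.
P[3]: D(K, 0xC6) = 0xE7; 0xE7 ⊕ 0x6A = 0x8D.
P[4]: D(K, 0x98) = 0x15; 0x15 ⊕ 0xC6 = 0xD3.
Blocks that differ from the original plaintext: P[3], P[4].

P[1] = 0x1D, P[2] = 0x93, P[3] = 0x8D, P[4] = 0xD3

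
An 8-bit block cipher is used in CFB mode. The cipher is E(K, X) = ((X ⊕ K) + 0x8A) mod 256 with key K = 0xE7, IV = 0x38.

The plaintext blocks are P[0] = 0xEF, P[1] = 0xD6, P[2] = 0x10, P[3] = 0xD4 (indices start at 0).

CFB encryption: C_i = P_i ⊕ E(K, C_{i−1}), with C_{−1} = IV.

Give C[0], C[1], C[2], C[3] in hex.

C[0] = 0x86, C[1] = 0x3D, C[2] = 0x74, C[3] = 0xC9

C[0]: E(K, 0x38) = 0x69; 0xEF ⊕ 0x69 = 0x86.
C[1]: E(K, 0x86) = 0xEB; 0xD6 ⊕ 0xEB = 0x3D.
C[2]: E(K, 0x3D) = 0x64; 0x10 ⊕ 0x64 = 0x74.
C[3]: E(K, 0x74) = 0x1D; 0xD4 ⊕ 0x1D = 0xC9.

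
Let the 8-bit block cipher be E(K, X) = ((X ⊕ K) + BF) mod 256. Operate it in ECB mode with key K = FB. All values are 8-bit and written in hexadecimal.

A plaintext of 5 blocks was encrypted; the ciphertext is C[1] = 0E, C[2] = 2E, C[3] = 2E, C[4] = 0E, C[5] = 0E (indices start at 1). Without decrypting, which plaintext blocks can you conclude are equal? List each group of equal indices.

P[1] = P[4] = P[5]; P[2] = P[3]

ECB encrypts each block independently with the same key, so equal ciphertext blocks imply equal plaintext blocks.
C[1] = C[4] = C[5] = 0E, so P[1] = P[4] = P[5].
C[2] = C[3] = 2E, so P[2] = P[3].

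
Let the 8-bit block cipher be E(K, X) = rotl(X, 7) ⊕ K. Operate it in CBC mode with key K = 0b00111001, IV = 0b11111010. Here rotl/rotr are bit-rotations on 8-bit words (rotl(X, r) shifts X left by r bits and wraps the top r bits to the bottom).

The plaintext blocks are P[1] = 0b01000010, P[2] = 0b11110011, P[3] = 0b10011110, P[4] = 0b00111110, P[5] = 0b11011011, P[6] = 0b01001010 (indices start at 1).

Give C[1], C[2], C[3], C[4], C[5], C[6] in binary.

C[1] = 0b01100101, C[2] = 0b01110010, C[3] = 0b01001111, C[4] = 0b10000001, C[5] = 0b00010100, C[6] = 0b00010110

CBC encryption: C_i = E(K, P_i ⊕ C_{i−1}), with C_{0} = IV.
C[1]: P[1] ⊕ 0b11111010 = 0b10111000; E(K, 0b10111000) = 0b01100101.
C[2]: P[2] ⊕ 0b01100101 = 0b10010110; E(K, 0b10010110) = 0b01110010.
C[3]: P[3] ⊕ 0b01110010 = 0b11101100; E(K, 0b11101100) = 0b01001111.
C[4]: P[4] ⊕ 0b01001111 = 0b01110001; E(K, 0b01110001) = 0b10000001.
C[5]: P[5] ⊕ 0b10000001 = 0b01011010; E(K, 0b01011010) = 0b00010100.
C[6]: P[6] ⊕ 0b00010100 = 0b01011110; E(K, 0b01011110) = 0b00010110.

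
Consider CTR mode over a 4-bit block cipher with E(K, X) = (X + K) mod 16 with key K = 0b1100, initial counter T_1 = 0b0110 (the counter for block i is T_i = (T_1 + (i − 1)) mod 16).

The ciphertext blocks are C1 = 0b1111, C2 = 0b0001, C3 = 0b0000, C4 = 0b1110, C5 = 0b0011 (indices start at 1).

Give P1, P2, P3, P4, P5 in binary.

CTR decryption: S_i = E(K, T_i) where T_i is the counter for block i; P_i = C_i ⊕ S_i.
P1: T = 0b0110, S = E(K, T) = 0b0010; 0b1111 ⊕ 0b0010 = 0b1101.
P2: T = 0b0111, S = E(K, T) = 0b0011; 0b0001 ⊕ 0b0011 = 0b0010.
P3: T = 0b1000, S = E(K, T) = 0b0100; 0b0000 ⊕ 0b0100 = 0b0100.
P4: T = 0b1001, S = E(K, T) = 0b0101; 0b1110 ⊕ 0b0101 = 0b1011.
P5: T = 0b1010, S = E(K, T) = 0b0110; 0b0011 ⊕ 0b0110 = 0b0101.

P1 = 0b1101, P2 = 0b0010, P3 = 0b0100, P4 = 0b1011, P5 = 0b0101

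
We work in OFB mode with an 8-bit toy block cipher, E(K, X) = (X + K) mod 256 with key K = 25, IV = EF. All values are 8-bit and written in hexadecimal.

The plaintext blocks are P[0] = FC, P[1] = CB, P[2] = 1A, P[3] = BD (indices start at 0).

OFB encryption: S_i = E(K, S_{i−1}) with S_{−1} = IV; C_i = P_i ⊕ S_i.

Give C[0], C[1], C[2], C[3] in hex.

C[0]: S = E(K, EF) = 14; FC ⊕ 14 = E8.
C[1]: S = E(K, 14) = 39; CB ⊕ 39 = F2.
C[2]: S = E(K, 39) = 5E; 1A ⊕ 5E = 44.
C[3]: S = E(K, 5E) = 83; BD ⊕ 83 = 3E.

C[0] = E8, C[1] = F2, C[2] = 44, C[3] = 3E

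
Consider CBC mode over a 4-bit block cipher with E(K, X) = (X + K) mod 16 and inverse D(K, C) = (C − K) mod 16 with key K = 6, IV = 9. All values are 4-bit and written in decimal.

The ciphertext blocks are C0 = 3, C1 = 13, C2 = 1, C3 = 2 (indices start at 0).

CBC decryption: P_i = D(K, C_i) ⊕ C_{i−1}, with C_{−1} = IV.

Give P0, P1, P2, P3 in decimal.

P0: D(K, 3) = 13; 13 ⊕ 9 = 4.
P1: D(K, 13) = 7; 7 ⊕ 3 = 4.
P2: D(K, 1) = 11; 11 ⊕ 13 = 6.
P3: D(K, 2) = 12; 12 ⊕ 1 = 13.

P0 = 4, P1 = 4, P2 = 6, P3 = 13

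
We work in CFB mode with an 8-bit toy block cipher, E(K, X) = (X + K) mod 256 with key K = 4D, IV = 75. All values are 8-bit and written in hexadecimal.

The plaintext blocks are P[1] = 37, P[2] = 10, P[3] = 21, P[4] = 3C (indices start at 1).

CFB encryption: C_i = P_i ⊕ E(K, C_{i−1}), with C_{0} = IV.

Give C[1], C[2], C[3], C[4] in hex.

C[1]: E(K, 75) = C2; 37 ⊕ C2 = F5.
C[2]: E(K, F5) = 42; 10 ⊕ 42 = 52.
C[3]: E(K, 52) = 9F; 21 ⊕ 9F = BE.
C[4]: E(K, BE) = 0B; 3C ⊕ 0B = 37.

C[1] = F5, C[2] = 52, C[3] = BE, C[4] = 37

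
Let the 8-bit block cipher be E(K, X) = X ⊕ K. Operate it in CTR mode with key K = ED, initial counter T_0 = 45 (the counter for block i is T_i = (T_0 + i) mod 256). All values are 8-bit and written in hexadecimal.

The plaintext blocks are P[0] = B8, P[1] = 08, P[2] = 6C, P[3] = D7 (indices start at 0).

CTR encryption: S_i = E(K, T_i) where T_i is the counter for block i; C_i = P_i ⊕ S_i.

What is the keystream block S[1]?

AB

C[0]: T = 45, S = E(K, T) = A8; B8 ⊕ A8 = 10.
C[1]: T = 46, S = E(K, T) = AB; 08 ⊕ AB = A3.
So S[1] = AB.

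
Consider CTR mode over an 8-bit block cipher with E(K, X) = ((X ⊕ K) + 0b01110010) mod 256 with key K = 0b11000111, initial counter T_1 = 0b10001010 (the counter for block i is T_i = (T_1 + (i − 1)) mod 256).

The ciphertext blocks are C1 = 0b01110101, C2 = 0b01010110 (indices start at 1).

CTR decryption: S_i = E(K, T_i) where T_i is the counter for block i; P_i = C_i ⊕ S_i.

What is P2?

P2: T = 0b10001011, S = E(K, T) = 0b10111110; 0b01010110 ⊕ 0b10111110 = 0b11101000.

P2 = 0b11101000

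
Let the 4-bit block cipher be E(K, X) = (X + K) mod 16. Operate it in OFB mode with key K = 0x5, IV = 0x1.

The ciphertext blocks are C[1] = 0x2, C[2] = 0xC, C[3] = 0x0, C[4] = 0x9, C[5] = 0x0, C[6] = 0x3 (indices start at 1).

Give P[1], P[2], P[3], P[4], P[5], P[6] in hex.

P[1] = 0x4, P[2] = 0x7, P[3] = 0x0, P[4] = 0xC, P[5] = 0xA, P[6] = 0xC

OFB decryption: S_i = E(K, S_{i−1}) with S_{0} = IV; P_i = C_i ⊕ S_i.
P[1]: S = E(K, 0x1) = 0x6; 0x2 ⊕ 0x6 = 0x4.
P[2]: S = E(K, 0x6) = 0xB; 0xC ⊕ 0xB = 0x7.
P[3]: S = E(K, 0xB) = 0x0; 0x0 ⊕ 0x0 = 0x0.
P[4]: S = E(K, 0x0) = 0x5; 0x9 ⊕ 0x5 = 0xC.
P[5]: S = E(K, 0x5) = 0xA; 0x0 ⊕ 0xA = 0xA.
P[6]: S = E(K, 0xA) = 0xF; 0x3 ⊕ 0xF = 0xC.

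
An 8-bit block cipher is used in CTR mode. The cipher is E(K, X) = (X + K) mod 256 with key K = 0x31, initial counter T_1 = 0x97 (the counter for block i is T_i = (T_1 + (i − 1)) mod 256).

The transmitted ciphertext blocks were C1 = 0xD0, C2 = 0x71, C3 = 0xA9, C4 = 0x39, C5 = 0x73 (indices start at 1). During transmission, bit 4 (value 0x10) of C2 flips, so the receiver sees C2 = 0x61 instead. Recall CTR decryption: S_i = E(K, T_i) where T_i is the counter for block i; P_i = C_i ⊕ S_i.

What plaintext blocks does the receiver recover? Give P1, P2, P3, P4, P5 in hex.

P1 = 0x18, P2 = 0xA8, P3 = 0x63, P4 = 0xF2, P5 = 0xBF

Only C2 changed, to 0x61. In CTR, a change in C_i flips the same bit in P_i only; the keystream is unaffected. Decrypting the received ciphertext:
P1: T = 0x97, S = E(K, T) = 0xC8; 0xD0 ⊕ 0xC8 = 0x18.
P2: T = 0x98, S = E(K, T) = 0xC9; 0x61 ⊕ 0xC9 = 0xA8.
P3: T = 0x99, S = E(K, T) = 0xCA; 0xA9 ⊕ 0xCA = 0x63.
P4: T = 0x9A, S = E(K, T) = 0xCB; 0x39 ⊕ 0xCB = 0xF2.
P5: T = 0x9B, S = E(K, T) = 0xCC; 0x73 ⊕ 0xCC = 0xBF.
Blocks that differ from the original plaintext: P2.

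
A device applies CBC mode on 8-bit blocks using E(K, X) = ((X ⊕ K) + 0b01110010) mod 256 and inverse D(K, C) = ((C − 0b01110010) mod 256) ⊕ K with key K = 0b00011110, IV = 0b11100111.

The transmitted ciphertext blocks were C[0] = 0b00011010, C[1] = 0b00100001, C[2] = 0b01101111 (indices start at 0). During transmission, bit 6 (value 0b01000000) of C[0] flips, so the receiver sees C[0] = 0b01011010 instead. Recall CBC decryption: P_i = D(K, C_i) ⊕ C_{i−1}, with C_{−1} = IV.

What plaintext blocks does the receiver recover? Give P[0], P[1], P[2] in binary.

Only C[0] changed, to 0b01011010. In CBC, a change in C_i garbles P_i and flips the same bit in P_{i+1}. Decrypting the received ciphertext:
P[0]: D(K, 0b01011010) = 0b11110110; 0b11110110 ⊕ 0b11100111 = 0b00010001.
P[1]: D(K, 0b00100001) = 0b10110001; 0b10110001 ⊕ 0b01011010 = 0b11101011.
P[2]: D(K, 0b01101111) = 0b11100011; 0b11100011 ⊕ 0b00100001 = 0b11000010.
Blocks that differ from the original plaintext: P[0], P[1].

P[0] = 0b00010001, P[1] = 0b11101011, P[2] = 0b11000010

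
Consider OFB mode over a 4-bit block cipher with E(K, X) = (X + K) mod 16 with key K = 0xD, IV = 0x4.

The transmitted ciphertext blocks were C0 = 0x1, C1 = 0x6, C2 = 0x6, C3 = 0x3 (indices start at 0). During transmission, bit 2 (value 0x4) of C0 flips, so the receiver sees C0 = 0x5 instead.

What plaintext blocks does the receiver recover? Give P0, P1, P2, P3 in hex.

OFB decryption: S_i = E(K, S_{i−1}) with S_{−1} = IV; P_i = C_i ⊕ S_i.
Only C0 changed, to 0x5. In OFB, a change in C_i flips the same bit in P_i only; the keystream is unaffected. Decrypting the received ciphertext:
P0: S = E(K, 0x4) = 0x1; 0x5 ⊕ 0x1 = 0x4.
P1: S = E(K, 0x1) = 0xE; 0x6 ⊕ 0xE = 0x8.
P2: S = E(K, 0xE) = 0xB; 0x6 ⊕ 0xB = 0xD.
P3: S = E(K, 0xB) = 0x8; 0x3 ⊕ 0x8 = 0xB.
Blocks that differ from the original plaintext: P0.

P0 = 0x4, P1 = 0x8, P2 = 0xD, P3 = 0xB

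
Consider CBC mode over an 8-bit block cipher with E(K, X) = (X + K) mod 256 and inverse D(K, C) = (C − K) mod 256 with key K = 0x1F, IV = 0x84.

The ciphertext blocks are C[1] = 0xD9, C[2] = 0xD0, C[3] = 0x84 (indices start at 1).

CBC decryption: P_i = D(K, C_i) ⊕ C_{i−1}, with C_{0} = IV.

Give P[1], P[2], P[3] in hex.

P[1] = 0x3E, P[2] = 0x68, P[3] = 0xB5

P[1]: D(K, 0xD9) = 0xBA; 0xBA ⊕ 0x84 = 0x3E.
P[2]: D(K, 0xD0) = 0xB1; 0xB1 ⊕ 0xD9 = 0x68.
P[3]: D(K, 0x84) = 0x65; 0x65 ⊕ 0xD0 = 0xB5.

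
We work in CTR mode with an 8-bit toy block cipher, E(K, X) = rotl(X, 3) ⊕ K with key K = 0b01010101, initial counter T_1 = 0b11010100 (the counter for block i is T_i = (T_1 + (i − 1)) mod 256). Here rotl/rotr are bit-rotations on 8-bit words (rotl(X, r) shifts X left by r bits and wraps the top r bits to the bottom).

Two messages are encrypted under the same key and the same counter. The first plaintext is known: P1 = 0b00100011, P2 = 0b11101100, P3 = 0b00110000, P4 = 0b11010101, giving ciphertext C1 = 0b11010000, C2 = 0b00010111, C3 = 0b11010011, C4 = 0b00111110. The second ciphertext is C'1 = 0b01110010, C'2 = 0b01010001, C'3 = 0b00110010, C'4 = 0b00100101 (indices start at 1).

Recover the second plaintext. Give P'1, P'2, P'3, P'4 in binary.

P'1 = 0b10000001, P'2 = 0b10101010, P'3 = 0b11010001, P'4 = 0b11001110

In CTR with a reused counter, both messages share the same keystream S_i, so C_i ⊕ C'_i = P_i ⊕ P'_i and thus P'_i = P_i ⊕ C_i ⊕ C'_i.
P'1: 0b00100011 ⊕ 0b11010000 ⊕ 0b01110010 = 0b10000001.
P'2: 0b11101100 ⊕ 0b00010111 ⊕ 0b01010001 = 0b10101010.
P'3: 0b00110000 ⊕ 0b11010011 ⊕ 0b00110010 = 0b11010001.
P'4: 0b11010101 ⊕ 0b00111110 ⊕ 0b00100101 = 0b11001110.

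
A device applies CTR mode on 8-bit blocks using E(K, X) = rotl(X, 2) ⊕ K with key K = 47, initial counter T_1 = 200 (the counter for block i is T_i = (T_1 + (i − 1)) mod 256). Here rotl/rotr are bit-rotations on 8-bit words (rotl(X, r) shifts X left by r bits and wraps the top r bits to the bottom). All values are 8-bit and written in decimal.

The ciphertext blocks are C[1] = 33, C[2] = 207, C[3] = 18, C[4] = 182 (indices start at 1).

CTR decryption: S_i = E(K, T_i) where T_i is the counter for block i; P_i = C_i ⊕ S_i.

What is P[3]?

P[3] = 22

P[3]: T = 202, S = E(K, T) = 4; 18 ⊕ 4 = 22.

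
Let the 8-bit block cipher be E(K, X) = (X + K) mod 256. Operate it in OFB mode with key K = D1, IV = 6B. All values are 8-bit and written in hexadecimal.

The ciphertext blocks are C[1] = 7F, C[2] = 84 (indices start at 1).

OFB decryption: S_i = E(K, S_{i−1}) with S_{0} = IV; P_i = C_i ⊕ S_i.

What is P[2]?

P[2] = 89

P[1]: S = E(K, 6B) = 3C; 7F ⊕ 3C = 43.
P[2]: S = E(K, 3C) = 0D; 84 ⊕ 0D = 89.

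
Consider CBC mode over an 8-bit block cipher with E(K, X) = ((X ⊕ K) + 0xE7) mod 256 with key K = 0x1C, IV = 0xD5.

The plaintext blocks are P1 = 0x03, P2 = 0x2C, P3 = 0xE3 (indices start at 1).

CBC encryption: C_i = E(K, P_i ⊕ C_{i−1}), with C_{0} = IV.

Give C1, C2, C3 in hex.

C1 = 0xB1, C2 = 0x68, C3 = 0x7E

C1: P1 ⊕ 0xD5 = 0xD6; E(K, 0xD6) = 0xB1.
C2: P2 ⊕ 0xB1 = 0x9D; E(K, 0x9D) = 0x68.
C3: P3 ⊕ 0x68 = 0x8B; E(K, 0x8B) = 0x7E.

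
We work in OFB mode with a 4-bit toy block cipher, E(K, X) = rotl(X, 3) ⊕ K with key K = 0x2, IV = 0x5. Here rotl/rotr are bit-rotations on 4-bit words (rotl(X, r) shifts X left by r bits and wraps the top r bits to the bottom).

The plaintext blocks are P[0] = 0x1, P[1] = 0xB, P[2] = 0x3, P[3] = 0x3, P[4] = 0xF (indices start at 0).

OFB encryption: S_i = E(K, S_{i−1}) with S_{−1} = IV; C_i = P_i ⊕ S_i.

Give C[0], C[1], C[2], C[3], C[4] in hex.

C[0] = 0x9, C[1] = 0xD, C[2] = 0x2, C[3] = 0x9, C[4] = 0x8

C[0]: S = E(K, 0x5) = 0x8; 0x1 ⊕ 0x8 = 0x9.
C[1]: S = E(K, 0x8) = 0x6; 0xB ⊕ 0x6 = 0xD.
C[2]: S = E(K, 0x6) = 0x1; 0x3 ⊕ 0x1 = 0x2.
C[3]: S = E(K, 0x1) = 0xA; 0x3 ⊕ 0xA = 0x9.
C[4]: S = E(K, 0xA) = 0x7; 0xF ⊕ 0x7 = 0x8.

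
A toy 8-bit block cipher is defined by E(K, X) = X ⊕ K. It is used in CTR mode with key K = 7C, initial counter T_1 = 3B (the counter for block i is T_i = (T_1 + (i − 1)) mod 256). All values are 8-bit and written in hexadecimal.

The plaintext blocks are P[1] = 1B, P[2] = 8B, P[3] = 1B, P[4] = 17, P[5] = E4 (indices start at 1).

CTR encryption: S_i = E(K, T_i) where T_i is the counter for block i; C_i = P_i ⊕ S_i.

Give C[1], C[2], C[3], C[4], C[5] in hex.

C[1] = 5C, C[2] = CB, C[3] = 5A, C[4] = 55, C[5] = A7

C[1]: T = 3B, S = E(K, T) = 47; 1B ⊕ 47 = 5C.
C[2]: T = 3C, S = E(K, T) = 40; 8B ⊕ 40 = CB.
C[3]: T = 3D, S = E(K, T) = 41; 1B ⊕ 41 = 5A.
C[4]: T = 3E, S = E(K, T) = 42; 17 ⊕ 42 = 55.
C[5]: T = 3F, S = E(K, T) = 43; E4 ⊕ 43 = A7.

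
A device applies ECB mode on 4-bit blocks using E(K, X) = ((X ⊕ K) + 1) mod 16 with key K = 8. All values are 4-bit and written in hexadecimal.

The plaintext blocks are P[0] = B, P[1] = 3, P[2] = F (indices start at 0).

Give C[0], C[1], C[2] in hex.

C[0] = 4, C[1] = C, C[2] = 8

ECB encryption: C_i = E(K, P_i).
C[0]: E(K, B) = 4.
C[1]: E(K, 3) = C.
C[2]: E(K, F) = 8.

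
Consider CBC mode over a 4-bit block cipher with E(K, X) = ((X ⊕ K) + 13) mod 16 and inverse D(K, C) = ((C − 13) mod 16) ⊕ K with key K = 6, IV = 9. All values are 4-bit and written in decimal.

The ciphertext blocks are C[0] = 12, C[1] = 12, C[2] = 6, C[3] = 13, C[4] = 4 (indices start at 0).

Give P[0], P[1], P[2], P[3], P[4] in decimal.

CBC decryption: P_i = D(K, C_i) ⊕ C_{i−1}, with C_{−1} = IV.
P[0]: D(K, 12) = 9; 9 ⊕ 9 = 0.
P[1]: D(K, 12) = 9; 9 ⊕ 12 = 5.
P[2]: D(K, 6) = 15; 15 ⊕ 12 = 3.
P[3]: D(K, 13) = 6; 6 ⊕ 6 = 0.
P[4]: D(K, 4) = 1; 1 ⊕ 13 = 12.

P[0] = 0, P[1] = 5, P[2] = 3, P[3] = 0, P[4] = 12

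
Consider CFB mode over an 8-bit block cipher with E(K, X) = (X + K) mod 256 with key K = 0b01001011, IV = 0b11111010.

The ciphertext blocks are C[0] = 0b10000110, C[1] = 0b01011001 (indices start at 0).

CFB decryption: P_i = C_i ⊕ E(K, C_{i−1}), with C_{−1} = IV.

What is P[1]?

P[1]: E(K, 0b10000110) = 0b11010001; 0b01011001 ⊕ 0b11010001 = 0b10001000.

P[1] = 0b10001000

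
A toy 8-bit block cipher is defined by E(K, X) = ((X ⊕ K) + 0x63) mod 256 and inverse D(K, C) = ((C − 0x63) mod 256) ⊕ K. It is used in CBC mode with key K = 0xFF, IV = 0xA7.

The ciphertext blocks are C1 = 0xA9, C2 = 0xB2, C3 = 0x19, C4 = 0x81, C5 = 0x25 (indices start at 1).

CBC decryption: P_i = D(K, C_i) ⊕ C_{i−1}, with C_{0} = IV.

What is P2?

P2: D(K, 0xB2) = 0xB0; 0xB0 ⊕ 0xA9 = 0x19.

P2 = 0x19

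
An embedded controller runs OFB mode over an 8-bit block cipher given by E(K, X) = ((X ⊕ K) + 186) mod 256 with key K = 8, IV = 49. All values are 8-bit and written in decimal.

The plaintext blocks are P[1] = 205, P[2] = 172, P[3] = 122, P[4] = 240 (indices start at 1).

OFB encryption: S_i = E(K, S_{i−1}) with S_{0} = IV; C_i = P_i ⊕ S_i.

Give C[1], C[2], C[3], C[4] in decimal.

C[1]: S = E(K, 49) = 243; 205 ⊕ 243 = 62.
C[2]: S = E(K, 243) = 181; 172 ⊕ 181 = 25.
C[3]: S = E(K, 181) = 119; 122 ⊕ 119 = 13.
C[4]: S = E(K, 119) = 57; 240 ⊕ 57 = 201.

C[1] = 62, C[2] = 25, C[3] = 13, C[4] = 201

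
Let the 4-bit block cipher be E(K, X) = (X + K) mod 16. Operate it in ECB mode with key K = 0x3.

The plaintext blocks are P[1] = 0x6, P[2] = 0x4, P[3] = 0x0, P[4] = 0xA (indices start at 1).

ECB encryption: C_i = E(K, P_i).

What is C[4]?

C[4]: E(K, 0xA) = 0xD.

C[4] = 0xD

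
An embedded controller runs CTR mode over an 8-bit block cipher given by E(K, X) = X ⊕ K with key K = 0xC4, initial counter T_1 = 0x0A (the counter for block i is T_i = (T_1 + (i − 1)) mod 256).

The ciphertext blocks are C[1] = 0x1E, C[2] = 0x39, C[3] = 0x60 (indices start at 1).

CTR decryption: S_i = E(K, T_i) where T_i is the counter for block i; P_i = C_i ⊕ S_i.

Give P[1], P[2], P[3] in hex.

P[1] = 0xD0, P[2] = 0xF6, P[3] = 0xA8

P[1]: T = 0x0A, S = E(K, T) = 0xCE; 0x1E ⊕ 0xCE = 0xD0.
P[2]: T = 0x0B, S = E(K, T) = 0xCF; 0x39 ⊕ 0xCF = 0xF6.
P[3]: T = 0x0C, S = E(K, T) = 0xC8; 0x60 ⊕ 0xC8 = 0xA8.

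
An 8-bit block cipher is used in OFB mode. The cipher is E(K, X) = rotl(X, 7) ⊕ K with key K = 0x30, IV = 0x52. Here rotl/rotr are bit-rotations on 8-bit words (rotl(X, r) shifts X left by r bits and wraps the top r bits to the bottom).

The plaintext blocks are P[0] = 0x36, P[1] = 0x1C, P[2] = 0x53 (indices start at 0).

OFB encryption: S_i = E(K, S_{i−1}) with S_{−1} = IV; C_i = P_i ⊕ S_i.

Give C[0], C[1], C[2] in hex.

C[0] = 0x2F, C[1] = 0xA0, C[2] = 0x3D

C[0]: S = E(K, 0x52) = 0x19; 0x36 ⊕ 0x19 = 0x2F.
C[1]: S = E(K, 0x19) = 0xBC; 0x1C ⊕ 0xBC = 0xA0.
C[2]: S = E(K, 0xBC) = 0x6E; 0x53 ⊕ 0x6E = 0x3D.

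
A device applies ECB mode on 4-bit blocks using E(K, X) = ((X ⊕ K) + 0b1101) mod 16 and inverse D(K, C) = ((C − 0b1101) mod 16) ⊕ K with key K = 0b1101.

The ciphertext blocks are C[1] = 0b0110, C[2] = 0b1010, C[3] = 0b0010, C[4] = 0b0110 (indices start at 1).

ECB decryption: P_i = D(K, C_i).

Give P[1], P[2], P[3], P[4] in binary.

P[1]: D(K, 0b0110) = 0b0100.
P[2]: D(K, 0b1010) = 0b0000.
P[3]: D(K, 0b0010) = 0b1000.
P[4]: D(K, 0b0110) = 0b0100.

P[1] = 0b0100, P[2] = 0b0000, P[3] = 0b1000, P[4] = 0b0100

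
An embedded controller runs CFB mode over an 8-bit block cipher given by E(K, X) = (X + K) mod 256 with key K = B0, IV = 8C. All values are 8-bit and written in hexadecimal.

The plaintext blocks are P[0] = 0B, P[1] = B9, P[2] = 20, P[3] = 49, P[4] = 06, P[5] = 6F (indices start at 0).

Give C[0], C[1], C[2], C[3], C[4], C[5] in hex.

C[0] = 37, C[1] = 5E, C[2] = 2E, C[3] = 97, C[4] = 41, C[5] = 9E

CFB encryption: C_i = P_i ⊕ E(K, C_{i−1}), with C_{−1} = IV.
C[0]: E(K, 8C) = 3C; 0B ⊕ 3C = 37.
C[1]: E(K, 37) = E7; B9 ⊕ E7 = 5E.
C[2]: E(K, 5E) = 0E; 20 ⊕ 0E = 2E.
C[3]: E(K, 2E) = DE; 49 ⊕ DE = 97.
C[4]: E(K, 97) = 47; 06 ⊕ 47 = 41.
C[5]: E(K, 41) = F1; 6F ⊕ F1 = 9E.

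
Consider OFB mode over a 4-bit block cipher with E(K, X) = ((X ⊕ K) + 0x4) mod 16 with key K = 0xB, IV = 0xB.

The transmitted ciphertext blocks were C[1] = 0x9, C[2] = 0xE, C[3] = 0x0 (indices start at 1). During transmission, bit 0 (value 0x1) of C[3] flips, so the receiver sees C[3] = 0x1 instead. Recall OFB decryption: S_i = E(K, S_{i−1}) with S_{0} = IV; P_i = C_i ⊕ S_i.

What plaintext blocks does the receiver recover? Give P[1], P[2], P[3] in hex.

P[1] = 0xD, P[2] = 0xD, P[3] = 0xD

Only C[3] changed, to 0x1. In OFB, a change in C_i flips the same bit in P_i only; the keystream is unaffected. Decrypting the received ciphertext:
P[1]: S = E(K, 0xB) = 0x4; 0x9 ⊕ 0x4 = 0xD.
P[2]: S = E(K, 0x4) = 0x3; 0xE ⊕ 0x3 = 0xD.
P[3]: S = E(K, 0x3) = 0xC; 0x1 ⊕ 0xC = 0xD.
Blocks that differ from the original plaintext: P[3].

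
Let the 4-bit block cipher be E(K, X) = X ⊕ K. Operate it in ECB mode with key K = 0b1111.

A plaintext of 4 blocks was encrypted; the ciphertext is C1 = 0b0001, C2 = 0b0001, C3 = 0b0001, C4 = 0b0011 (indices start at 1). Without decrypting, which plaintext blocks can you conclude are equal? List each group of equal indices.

ECB encrypts each block independently with the same key, so equal ciphertext blocks imply equal plaintext blocks.
C1 = C2 = C3 = 0b0001, so P1 = P2 = P3.

P1 = P2 = P3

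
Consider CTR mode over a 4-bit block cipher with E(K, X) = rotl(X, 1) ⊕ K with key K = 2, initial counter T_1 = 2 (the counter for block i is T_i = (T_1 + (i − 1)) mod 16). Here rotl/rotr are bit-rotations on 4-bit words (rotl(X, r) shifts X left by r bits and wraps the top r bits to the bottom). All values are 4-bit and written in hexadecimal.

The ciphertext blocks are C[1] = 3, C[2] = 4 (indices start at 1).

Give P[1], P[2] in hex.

CTR decryption: S_i = E(K, T_i) where T_i is the counter for block i; P_i = C_i ⊕ S_i.
P[1]: T = 2, S = E(K, T) = 6; 3 ⊕ 6 = 5.
P[2]: T = 3, S = E(K, T) = 4; 4 ⊕ 4 = 0.

P[1] = 5, P[2] = 0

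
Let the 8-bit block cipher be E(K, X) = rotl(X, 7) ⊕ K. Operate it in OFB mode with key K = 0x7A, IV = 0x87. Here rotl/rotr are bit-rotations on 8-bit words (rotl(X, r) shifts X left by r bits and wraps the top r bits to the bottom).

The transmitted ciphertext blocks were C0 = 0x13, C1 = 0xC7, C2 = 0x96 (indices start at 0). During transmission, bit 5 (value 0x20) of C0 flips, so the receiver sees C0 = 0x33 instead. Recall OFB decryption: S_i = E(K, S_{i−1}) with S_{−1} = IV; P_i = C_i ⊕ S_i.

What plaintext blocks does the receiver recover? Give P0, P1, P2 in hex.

Only C0 changed, to 0x33. In OFB, a change in C_i flips the same bit in P_i only; the keystream is unaffected. Decrypting the received ciphertext:
P0: S = E(K, 0x87) = 0xB9; 0x33 ⊕ 0xB9 = 0x8A.
P1: S = E(K, 0xB9) = 0xA6; 0xC7 ⊕ 0xA6 = 0x61.
P2: S = E(K, 0xA6) = 0x29; 0x96 ⊕ 0x29 = 0xBF.
Blocks that differ from the original plaintext: P0.

P0 = 0x8A, P1 = 0x61, P2 = 0xBF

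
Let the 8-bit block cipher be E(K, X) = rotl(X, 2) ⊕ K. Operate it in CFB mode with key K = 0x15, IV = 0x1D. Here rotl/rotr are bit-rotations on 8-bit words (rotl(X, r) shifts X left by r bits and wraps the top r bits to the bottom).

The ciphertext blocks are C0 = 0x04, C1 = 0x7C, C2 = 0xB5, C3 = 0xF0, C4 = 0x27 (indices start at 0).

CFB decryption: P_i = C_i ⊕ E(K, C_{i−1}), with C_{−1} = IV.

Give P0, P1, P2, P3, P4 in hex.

P0: E(K, 0x1D) = 0x61; 0x04 ⊕ 0x61 = 0x65.
P1: E(K, 0x04) = 0x05; 0x7C ⊕ 0x05 = 0x79.
P2: E(K, 0x7C) = 0xE4; 0xB5 ⊕ 0xE4 = 0x51.
P3: E(K, 0xB5) = 0xC3; 0xF0 ⊕ 0xC3 = 0x33.
P4: E(K, 0xF0) = 0xD6; 0x27 ⊕ 0xD6 = 0xF1.

P0 = 0x65, P1 = 0x79, P2 = 0x51, P3 = 0x33, P4 = 0xF1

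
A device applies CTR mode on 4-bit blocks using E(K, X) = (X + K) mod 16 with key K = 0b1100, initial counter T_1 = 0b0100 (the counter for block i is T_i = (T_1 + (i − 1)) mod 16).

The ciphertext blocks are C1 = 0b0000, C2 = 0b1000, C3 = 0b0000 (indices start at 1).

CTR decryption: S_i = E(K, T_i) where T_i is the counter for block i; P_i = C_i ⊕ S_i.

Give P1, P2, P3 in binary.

P1: T = 0b0100, S = E(K, T) = 0b0000; 0b0000 ⊕ 0b0000 = 0b0000.
P2: T = 0b0101, S = E(K, T) = 0b0001; 0b1000 ⊕ 0b0001 = 0b1001.
P3: T = 0b0110, S = E(K, T) = 0b0010; 0b0000 ⊕ 0b0010 = 0b0010.

P1 = 0b0000, P2 = 0b1001, P3 = 0b0010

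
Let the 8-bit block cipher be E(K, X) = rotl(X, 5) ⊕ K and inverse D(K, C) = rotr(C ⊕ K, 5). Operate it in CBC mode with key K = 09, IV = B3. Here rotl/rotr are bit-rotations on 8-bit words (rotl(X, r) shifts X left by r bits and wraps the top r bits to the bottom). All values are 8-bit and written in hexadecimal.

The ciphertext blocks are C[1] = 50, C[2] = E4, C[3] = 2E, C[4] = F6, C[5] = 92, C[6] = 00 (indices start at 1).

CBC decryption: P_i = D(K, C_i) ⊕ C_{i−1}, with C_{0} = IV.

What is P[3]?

P[3]: D(K, 2E) = 39; 39 ⊕ E4 = DD.

P[3] = DD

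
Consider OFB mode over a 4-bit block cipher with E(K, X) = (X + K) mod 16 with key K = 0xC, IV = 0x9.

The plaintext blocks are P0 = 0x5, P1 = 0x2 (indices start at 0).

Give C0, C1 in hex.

C0 = 0x0, C1 = 0x3

OFB encryption: S_i = E(K, S_{i−1}) with S_{−1} = IV; C_i = P_i ⊕ S_i.
C0: S = E(K, 0x9) = 0x5; 0x5 ⊕ 0x5 = 0x0.
C1: S = E(K, 0x5) = 0x1; 0x2 ⊕ 0x1 = 0x3.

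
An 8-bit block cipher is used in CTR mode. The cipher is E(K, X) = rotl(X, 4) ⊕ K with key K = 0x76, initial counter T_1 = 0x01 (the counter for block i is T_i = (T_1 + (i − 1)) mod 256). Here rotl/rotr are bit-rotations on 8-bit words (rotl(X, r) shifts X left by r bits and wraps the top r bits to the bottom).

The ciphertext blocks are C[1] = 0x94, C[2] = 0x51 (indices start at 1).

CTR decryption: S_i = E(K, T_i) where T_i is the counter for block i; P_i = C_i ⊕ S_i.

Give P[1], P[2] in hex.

P[1]: T = 0x01, S = E(K, T) = 0x66; 0x94 ⊕ 0x66 = 0xF2.
P[2]: T = 0x02, S = E(K, T) = 0x56; 0x51 ⊕ 0x56 = 0x07.

P[1] = 0xF2, P[2] = 0x07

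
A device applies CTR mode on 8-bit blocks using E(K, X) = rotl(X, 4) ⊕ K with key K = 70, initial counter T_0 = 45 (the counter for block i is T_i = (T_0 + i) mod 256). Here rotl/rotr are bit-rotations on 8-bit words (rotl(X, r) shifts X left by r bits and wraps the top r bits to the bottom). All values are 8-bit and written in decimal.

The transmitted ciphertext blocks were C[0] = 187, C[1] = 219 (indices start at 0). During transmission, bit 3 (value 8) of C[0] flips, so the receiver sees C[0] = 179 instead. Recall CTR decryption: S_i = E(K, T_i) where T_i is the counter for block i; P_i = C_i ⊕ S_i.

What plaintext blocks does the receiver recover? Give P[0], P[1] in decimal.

P[0] = 39, P[1] = 127

Only C[0] changed, to 179. In CTR, a change in C_i flips the same bit in P_i only; the keystream is unaffected. Decrypting the received ciphertext:
P[0]: T = 45, S = E(K, T) = 148; 179 ⊕ 148 = 39.
P[1]: T = 46, S = E(K, T) = 164; 219 ⊕ 164 = 127.
Blocks that differ from the original plaintext: P[0].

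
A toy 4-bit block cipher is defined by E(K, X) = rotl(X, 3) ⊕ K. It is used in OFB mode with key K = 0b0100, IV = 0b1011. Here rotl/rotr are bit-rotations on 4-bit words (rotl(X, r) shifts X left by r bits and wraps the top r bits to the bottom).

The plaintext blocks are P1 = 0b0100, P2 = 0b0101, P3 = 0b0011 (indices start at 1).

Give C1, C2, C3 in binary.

C1 = 0b1101, C2 = 0b1101, C3 = 0b0011

OFB encryption: S_i = E(K, S_{i−1}) with S_{0} = IV; C_i = P_i ⊕ S_i.
C1: S = E(K, 0b1011) = 0b1001; 0b0100 ⊕ 0b1001 = 0b1101.
C2: S = E(K, 0b1001) = 0b1000; 0b0101 ⊕ 0b1000 = 0b1101.
C3: S = E(K, 0b1000) = 0b0000; 0b0011 ⊕ 0b0000 = 0b0011.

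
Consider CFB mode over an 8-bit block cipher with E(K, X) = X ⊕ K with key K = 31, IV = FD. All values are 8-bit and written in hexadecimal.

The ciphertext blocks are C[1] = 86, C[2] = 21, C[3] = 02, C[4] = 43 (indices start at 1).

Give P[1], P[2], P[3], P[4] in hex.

P[1] = 4A, P[2] = 96, P[3] = 12, P[4] = 70

CFB decryption: P_i = C_i ⊕ E(K, C_{i−1}), with C_{0} = IV.
P[1]: E(K, FD) = CC; 86 ⊕ CC = 4A.
P[2]: E(K, 86) = B7; 21 ⊕ B7 = 96.
P[3]: E(K, 21) = 10; 02 ⊕ 10 = 12.
P[4]: E(K, 02) = 33; 43 ⊕ 33 = 70.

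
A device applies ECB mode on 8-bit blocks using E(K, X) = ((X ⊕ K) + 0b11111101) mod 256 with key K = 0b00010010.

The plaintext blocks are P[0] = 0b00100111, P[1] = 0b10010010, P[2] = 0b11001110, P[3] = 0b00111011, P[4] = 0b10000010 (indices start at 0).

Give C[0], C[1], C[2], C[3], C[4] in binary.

C[0] = 0b00110010, C[1] = 0b01111101, C[2] = 0b11011001, C[3] = 0b00100110, C[4] = 0b10001101

ECB encryption: C_i = E(K, P_i).
C[0]: E(K, 0b00100111) = 0b00110010.
C[1]: E(K, 0b10010010) = 0b01111101.
C[2]: E(K, 0b11001110) = 0b11011001.
C[3]: E(K, 0b00111011) = 0b00100110.
C[4]: E(K, 0b10000010) = 0b10001101.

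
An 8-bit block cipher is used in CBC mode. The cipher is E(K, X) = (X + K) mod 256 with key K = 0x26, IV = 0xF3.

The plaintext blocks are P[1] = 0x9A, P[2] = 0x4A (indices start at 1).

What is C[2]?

CBC encryption: C_i = E(K, P_i ⊕ C_{i−1}), with C_{0} = IV.
C[1]: P[1] ⊕ 0xF3 = 0x69; E(K, 0x69) = 0x8F.
C[2]: P[2] ⊕ 0x8F = 0xC5; E(K, 0xC5) = 0xEB.

C[2] = 0xEB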